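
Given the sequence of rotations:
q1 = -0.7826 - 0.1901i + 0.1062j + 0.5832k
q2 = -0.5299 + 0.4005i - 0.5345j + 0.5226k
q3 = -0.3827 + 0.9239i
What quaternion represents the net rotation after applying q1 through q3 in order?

q2 · q1 = 0.2428 - 0.5799i + 0.0291j - 0.7771k
q3 · q2 · q1 = 0.4429 + 0.4463i + 0.7068j + 0.3243k
0.4429 + 0.4463i + 0.7068j + 0.3243k


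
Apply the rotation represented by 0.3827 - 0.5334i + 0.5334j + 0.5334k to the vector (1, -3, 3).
(2.312, 3.185, -1.874)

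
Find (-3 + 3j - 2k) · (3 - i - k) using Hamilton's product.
-11 + 11j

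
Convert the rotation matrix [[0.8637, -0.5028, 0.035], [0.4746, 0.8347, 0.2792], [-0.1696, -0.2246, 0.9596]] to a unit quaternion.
0.9563 - 0.1317i + 0.0535j + 0.2555k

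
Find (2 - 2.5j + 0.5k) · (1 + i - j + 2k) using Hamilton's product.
-1.5 - 2.5i - 4j + 7k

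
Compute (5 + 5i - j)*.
5 - 5i + j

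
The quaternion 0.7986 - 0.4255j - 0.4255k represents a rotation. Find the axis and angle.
axis = (0, -√2/2, -√2/2), θ = 74°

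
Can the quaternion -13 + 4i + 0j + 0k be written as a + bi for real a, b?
Yes. The quaternion -13 + 4i has j- and k-coefficients y = z = 0, so it lies in the complex subalgebra spanned by 1 and i.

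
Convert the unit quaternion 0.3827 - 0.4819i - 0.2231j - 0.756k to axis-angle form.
axis = (-0.5216, -0.2415, -0.8183), θ = 3π/4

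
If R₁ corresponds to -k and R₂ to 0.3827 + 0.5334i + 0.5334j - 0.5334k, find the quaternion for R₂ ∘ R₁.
-0.5334 - 0.5334i + 0.5334j - 0.3827k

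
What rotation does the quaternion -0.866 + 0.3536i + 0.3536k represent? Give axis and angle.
axis = (√2/2, 0, √2/2), θ = 5π/3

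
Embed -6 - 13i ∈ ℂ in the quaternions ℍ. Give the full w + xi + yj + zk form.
-6 - 13i + 0j + 0k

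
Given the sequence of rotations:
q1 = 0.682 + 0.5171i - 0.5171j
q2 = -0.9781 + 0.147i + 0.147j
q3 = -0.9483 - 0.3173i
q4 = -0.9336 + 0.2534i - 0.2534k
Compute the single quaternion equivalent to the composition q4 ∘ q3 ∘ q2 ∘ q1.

q2 · q1 = -0.6671 - 0.4055i + 0.606j - 0.152k
q3 · q2 · q1 = 0.5039 + 0.5962i - 0.6229j - 0.0481k
q4 · q3 · q2 · q1 = -0.6337 - 0.5868i + 0.4427j - 0.2406k
-0.6337 - 0.5868i + 0.4427j - 0.2406k


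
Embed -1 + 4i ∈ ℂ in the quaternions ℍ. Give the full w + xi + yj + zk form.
-1 + 4i + 0j + 0k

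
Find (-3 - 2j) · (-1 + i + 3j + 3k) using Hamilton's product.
9 - 9i - 7j - 7k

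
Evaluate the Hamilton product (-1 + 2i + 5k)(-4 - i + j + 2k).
-4 - 12i - 10j - 20k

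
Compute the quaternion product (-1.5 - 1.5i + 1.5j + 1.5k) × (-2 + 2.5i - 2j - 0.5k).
10.5 + 1.5i + 3j - 3k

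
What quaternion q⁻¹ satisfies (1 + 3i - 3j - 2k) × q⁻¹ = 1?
0.0435 - 0.1304i + 0.1304j + 0.087k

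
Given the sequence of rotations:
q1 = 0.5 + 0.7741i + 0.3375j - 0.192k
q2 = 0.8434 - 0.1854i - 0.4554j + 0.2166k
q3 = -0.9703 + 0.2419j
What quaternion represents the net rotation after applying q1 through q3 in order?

q2 · q1 = 0.7605 + 0.5745i + 0.189j + 0.2363k
q3 · q2 · q1 = -0.7836 - 0.5003i + 0.0006j - 0.3683k
-0.7836 - 0.5003i + 0.0006j - 0.3683k


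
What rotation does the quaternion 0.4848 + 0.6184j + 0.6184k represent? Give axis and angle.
axis = (0, √2/2, √2/2), θ = 122°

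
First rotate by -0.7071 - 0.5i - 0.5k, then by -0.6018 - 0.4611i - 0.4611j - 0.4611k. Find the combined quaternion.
-0.0356 + 0.8575i + 0.326j + 0.3964k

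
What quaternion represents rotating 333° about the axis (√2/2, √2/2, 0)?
-0.9724 + 0.1651i + 0.1651j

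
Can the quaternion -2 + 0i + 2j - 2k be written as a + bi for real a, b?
No. The quaternion -2 + 2j - 2k has j-coefficient y = 2 and k-coefficient z = -2, not both zero, so it does not lie in the complex subalgebra spanned by 1 and i.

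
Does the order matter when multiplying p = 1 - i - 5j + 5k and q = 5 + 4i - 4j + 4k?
Yes: pq = -31 - i - 5j + 53k ≠ -31 - i - 53j + 5k = qp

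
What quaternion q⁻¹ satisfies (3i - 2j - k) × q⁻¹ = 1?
-0.2143i + 0.1429j + 0.0714k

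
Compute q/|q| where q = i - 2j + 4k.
0.2182i - 0.4364j + 0.8729k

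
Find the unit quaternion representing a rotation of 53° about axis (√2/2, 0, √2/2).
0.8949 + 0.3155i + 0.3155k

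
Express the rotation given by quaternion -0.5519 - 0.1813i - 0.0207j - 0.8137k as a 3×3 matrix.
[[-0.3251, -0.8907, 0.3179], [0.9057, -0.39, -0.1664], [0.2722, 0.2338, 0.9334]]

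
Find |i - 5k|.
√26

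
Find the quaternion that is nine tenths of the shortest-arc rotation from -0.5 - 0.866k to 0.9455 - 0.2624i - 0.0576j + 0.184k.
-0.9306 + 0.2424i + 0.0532j - 0.2689k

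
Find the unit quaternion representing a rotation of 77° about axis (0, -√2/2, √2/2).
0.7826 - 0.4402j + 0.4402k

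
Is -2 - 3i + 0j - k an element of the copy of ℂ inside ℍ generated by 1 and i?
No. The quaternion -2 - 3i - k has j-coefficient y = 0 and k-coefficient z = -1, not both zero, so it does not lie in the complex subalgebra spanned by 1 and i.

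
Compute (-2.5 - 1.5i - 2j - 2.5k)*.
-2.5 + 1.5i + 2j + 2.5k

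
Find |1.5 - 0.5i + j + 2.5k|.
3.122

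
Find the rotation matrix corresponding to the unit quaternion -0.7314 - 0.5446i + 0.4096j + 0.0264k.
[[0.6631, -0.4075, -0.6279], [-0.4848, 0.4054, -0.775], [0.5704, 0.8183, 0.0713]]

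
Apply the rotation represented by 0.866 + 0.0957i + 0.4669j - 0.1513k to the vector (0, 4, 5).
(5.304, 2.208, 2.826)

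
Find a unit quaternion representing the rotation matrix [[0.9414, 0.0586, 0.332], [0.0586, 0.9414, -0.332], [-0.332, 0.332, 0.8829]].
0.9703 + 0.1711i + 0.1711j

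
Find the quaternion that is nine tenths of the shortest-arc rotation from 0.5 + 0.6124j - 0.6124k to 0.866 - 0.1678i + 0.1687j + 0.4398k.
0.8949 - 0.1604i + 0.2436j + 0.3379k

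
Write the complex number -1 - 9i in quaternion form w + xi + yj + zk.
-1 - 9i + 0j + 0k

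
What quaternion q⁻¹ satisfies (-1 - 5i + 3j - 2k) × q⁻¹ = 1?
-0.0256 + 0.1282i - 0.0769j + 0.0513k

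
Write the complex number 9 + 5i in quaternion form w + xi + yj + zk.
9 + 5i + 0j + 0k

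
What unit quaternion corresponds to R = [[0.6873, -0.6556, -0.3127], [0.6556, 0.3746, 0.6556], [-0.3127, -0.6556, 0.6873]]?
0.829 - 0.3954i + 0.3954k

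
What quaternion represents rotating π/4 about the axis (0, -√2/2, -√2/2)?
0.9239 - 0.2706j - 0.2706k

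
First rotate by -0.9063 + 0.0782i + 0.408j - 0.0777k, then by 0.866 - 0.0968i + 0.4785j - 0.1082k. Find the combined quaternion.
-0.9809 + 0.1624i - 0.0963j - 0.0461k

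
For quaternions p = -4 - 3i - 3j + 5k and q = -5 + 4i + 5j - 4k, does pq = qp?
No: pq = 67 - 14i + 3j - 12k ≠ 67 + 12i - 13j - 6k = qp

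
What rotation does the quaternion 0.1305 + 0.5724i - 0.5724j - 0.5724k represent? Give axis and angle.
axis = (√3/3, -√3/3, -√3/3), θ = 165°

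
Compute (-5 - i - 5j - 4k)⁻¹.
-0.0746 + 0.0149i + 0.0746j + 0.0597k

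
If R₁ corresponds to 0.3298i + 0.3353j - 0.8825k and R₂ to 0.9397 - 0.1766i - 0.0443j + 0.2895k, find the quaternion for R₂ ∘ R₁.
0.3286 + 0.2519i + 0.2547j - 0.8739k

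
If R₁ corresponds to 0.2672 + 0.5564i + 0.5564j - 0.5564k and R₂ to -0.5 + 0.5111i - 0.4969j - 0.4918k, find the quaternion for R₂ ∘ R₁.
-0.4151 + 0.4085i - 0.4002j + 0.7076k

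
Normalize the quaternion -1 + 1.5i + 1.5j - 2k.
-0.3244 + 0.4867i + 0.4867j - 0.6489k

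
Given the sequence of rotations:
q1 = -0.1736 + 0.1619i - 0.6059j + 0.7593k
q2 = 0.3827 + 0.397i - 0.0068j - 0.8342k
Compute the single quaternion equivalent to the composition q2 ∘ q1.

q2 · q1 = 0.4986 - 0.5176i - 0.6672j + 0.196k
0.4986 - 0.5176i - 0.6672j + 0.196k


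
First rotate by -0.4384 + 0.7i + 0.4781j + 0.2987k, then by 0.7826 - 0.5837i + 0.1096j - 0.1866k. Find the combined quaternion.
0.0688 + 0.9257i + 0.3698j - 0.0402k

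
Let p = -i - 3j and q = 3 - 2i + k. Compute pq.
-2 - 6i - 8j - 6k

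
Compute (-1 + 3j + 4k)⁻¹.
-0.0385 - 0.1154j - 0.1538k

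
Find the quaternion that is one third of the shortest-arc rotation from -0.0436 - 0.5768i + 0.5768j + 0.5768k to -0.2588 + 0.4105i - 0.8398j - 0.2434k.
0.0604 - 0.5391i + 0.6889j + 0.4808k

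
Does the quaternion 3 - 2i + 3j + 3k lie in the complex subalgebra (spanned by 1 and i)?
No. The quaternion 3 - 2i + 3j + 3k has j-coefficient y = 3 and k-coefficient z = 3, not both zero, so it does not lie in the complex subalgebra spanned by 1 and i.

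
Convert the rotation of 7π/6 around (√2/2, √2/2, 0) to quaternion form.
-0.2588 + 0.683i + 0.683j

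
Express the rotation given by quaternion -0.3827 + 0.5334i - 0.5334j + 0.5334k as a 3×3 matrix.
[[-0.1381, -0.1608, 0.9773], [-0.9773, -0.1381, -0.1608], [0.1608, -0.9773, -0.1381]]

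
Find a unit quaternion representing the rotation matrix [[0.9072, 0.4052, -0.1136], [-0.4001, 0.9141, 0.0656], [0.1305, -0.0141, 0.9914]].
0.9763 - 0.0204i - 0.0625j - 0.2062k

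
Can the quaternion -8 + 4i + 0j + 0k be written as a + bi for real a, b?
Yes. The quaternion -8 + 4i has j- and k-coefficients y = z = 0, so it lies in the complex subalgebra spanned by 1 and i.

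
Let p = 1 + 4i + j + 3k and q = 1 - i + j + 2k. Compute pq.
-2 + 2i - 9j + 10k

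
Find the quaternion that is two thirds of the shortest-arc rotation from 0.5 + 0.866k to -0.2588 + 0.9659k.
k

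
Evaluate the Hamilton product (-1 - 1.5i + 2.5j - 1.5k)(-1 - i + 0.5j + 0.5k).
-1 + 4.5i - 0.75j + 2.75k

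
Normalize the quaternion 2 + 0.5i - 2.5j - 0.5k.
0.61 + 0.1525i - 0.7625j - 0.1525k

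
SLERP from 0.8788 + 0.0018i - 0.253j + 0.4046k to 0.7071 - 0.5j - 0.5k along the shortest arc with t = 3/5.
0.8797 + 0.0008i - 0.4519j - 0.1481k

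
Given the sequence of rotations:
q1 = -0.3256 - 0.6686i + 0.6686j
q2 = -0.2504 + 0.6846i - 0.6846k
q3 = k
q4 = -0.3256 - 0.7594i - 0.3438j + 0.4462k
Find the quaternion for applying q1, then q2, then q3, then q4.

q2 · q1 = 0.5393 + 0.4022i + 0.2903j + 0.6806k
q3 · q2 · q1 = -0.6806 - 0.2903i + 0.4022j + 0.5393k
q4 · q3 · q2 · q1 = -0.1012 + 0.2465i + 0.383j - 0.8845k
-0.1012 + 0.2465i + 0.383j - 0.8845k


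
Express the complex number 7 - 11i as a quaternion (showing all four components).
7 - 11i + 0j + 0k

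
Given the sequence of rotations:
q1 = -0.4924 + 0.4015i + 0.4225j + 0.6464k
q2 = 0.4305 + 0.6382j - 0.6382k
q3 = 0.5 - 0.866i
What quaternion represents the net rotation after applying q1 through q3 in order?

q2 · q1 = -0.0691 + 0.855i - 0.3886j + 0.3363k
q3 · q2 · q1 = 0.7059 + 0.4873i + 0.0969j + 0.5047k
0.7059 + 0.4873i + 0.0969j + 0.5047k


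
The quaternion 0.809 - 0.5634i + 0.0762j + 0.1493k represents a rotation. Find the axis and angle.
axis = (-0.9585, 0.1296, 0.254), θ = 72°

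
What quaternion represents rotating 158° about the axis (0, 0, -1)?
0.1908 - 0.9816k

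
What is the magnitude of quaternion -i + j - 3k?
√11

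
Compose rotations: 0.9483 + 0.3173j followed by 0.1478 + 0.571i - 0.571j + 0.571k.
0.3213 + 0.3603i - 0.4946j + 0.7227k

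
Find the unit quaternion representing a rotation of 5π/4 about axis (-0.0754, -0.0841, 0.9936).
-0.3827 - 0.0697i - 0.0777j + 0.918k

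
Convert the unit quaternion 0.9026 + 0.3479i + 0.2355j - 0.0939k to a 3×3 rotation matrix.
[[0.8714, 0.3334, 0.3598], [-0.0056, 0.7403, -0.6723], [-0.4905, 0.5838, 0.647]]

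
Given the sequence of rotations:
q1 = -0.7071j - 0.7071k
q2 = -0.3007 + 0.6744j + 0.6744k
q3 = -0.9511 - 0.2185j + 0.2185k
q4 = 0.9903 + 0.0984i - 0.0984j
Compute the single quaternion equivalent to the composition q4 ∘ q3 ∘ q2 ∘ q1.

q2 · q1 = 0.9537 + 0.2126j + 0.2126k
q3 · q2 · q1 = -0.9071 - 0.0929i - 0.4106j + 0.0062k
q4 · q3 · q2 · q1 = -0.9296 - 0.1819i - 0.318j - 0.0434k
-0.9296 - 0.1819i - 0.318j - 0.0434k


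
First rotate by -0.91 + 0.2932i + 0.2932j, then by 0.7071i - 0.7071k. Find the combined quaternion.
-0.2073 - 0.4361i - 0.2073j + 0.8508k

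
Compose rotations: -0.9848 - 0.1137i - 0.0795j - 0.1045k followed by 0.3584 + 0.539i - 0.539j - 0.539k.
-0.3908 - 0.5581i + 0.6199j + 0.3892k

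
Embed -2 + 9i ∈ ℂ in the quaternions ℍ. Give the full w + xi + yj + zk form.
-2 + 9i + 0j + 0k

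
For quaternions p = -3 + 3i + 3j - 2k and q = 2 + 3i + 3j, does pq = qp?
No: pq = -24 + 3i - 9j - 4k ≠ -24 - 9i + 3j - 4k = qp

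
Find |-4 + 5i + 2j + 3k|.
√54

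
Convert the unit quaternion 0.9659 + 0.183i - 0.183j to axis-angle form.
axis = (√2/2, -√2/2, 0), θ = π/6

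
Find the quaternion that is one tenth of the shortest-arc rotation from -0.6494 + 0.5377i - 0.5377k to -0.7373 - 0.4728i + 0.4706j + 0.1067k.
-0.7322 + 0.4526i + 0.0667j - 0.5045k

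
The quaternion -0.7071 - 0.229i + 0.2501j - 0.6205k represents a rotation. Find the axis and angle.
axis = (-0.3239, 0.3537, -0.8775), θ = 3π/2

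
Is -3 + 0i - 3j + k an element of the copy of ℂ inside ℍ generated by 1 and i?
No. The quaternion -3 - 3j + k has j-coefficient y = -3 and k-coefficient z = 1, not both zero, so it does not lie in the complex subalgebra spanned by 1 and i.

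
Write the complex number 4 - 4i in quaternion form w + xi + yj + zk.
4 - 4i + 0j + 0k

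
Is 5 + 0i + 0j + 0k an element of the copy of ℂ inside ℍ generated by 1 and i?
Yes. The quaternion 5 has j- and k-coefficients y = z = 0, so it lies in the complex subalgebra spanned by 1 and i.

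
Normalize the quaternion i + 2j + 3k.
0.2673i + 0.5345j + 0.8018k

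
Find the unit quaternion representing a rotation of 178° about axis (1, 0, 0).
0.0175 + 0.9998i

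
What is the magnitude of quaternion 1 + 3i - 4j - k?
√27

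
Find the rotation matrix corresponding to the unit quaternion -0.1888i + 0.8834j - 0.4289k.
[[-0.9287, -0.3336, 0.162], [-0.3336, 0.5608, -0.7578], [0.162, -0.7578, -0.6321]]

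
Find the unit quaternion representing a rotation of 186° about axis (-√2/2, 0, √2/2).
-0.0523 - 0.7061i + 0.7061k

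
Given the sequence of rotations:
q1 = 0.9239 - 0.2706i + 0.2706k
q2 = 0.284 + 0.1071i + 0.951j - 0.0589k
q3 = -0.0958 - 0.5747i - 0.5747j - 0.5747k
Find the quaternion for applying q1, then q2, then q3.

q2 · q1 = 0.3073 + 0.2794i + 0.8656j + 0.2798k
q3 · q2 · q1 = 0.7894 + 0.1333i - 0.2593j - 0.5403k
0.7894 + 0.1333i - 0.2593j - 0.5403k


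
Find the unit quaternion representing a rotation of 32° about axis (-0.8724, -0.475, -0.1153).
0.9613 - 0.2405i - 0.1309j - 0.0318k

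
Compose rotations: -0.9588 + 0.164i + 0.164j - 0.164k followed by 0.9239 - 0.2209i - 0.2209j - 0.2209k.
-0.8496 + 0.4358i + 0.2909j + 0.0603k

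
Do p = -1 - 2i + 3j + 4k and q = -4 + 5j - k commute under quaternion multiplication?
No: pq = -7 - 15i - 19j - 25k ≠ -7 + 31i - 15j - 5k = qp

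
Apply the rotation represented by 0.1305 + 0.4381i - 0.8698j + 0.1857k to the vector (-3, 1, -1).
(1, 3.126, -0.481)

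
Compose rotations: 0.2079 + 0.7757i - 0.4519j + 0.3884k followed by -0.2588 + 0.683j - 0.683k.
0.5201 - 0.2441i - 0.2709j - 0.7723k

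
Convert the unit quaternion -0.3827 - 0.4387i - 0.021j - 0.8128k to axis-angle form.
axis = (-0.4748, -0.0227, -0.8798), θ = 5π/4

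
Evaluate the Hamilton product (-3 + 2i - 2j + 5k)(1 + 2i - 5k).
18 + 6i + 18j + 24k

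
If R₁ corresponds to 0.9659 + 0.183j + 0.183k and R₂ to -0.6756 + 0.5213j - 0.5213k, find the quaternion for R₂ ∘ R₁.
-0.6526 + 0.1908i + 0.3799j - 0.6272k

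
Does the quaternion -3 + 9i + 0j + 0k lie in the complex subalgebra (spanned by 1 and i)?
Yes. The quaternion -3 + 9i has j- and k-coefficients y = z = 0, so it lies in the complex subalgebra spanned by 1 and i.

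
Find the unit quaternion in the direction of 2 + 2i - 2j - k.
0.5547 + 0.5547i - 0.5547j - 0.2774k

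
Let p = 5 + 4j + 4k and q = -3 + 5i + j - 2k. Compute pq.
-11 + 13i + 13j - 42k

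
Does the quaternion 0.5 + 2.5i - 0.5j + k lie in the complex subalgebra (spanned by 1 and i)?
No. The quaternion 0.5 + 2.5i - 0.5j + k has j-coefficient y = -0.5 and k-coefficient z = 1, not both zero, so it does not lie in the complex subalgebra spanned by 1 and i.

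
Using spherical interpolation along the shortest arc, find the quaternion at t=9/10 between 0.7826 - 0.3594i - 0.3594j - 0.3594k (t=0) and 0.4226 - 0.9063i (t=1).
0.4782 - 0.8763i - 0.0407j - 0.0407k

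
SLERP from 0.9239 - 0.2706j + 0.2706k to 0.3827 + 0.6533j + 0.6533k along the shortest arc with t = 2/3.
0.6827 + 0.3906j + 0.6175k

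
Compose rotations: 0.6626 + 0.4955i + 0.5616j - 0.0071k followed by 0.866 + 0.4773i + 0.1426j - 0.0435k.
0.2569 + 0.7688i + 0.5627j + 0.1624k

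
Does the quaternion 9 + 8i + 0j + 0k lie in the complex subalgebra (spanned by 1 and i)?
Yes. The quaternion 9 + 8i has j- and k-coefficients y = z = 0, so it lies in the complex subalgebra spanned by 1 and i.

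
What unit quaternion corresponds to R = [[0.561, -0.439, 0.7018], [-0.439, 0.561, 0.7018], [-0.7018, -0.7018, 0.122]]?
0.749 - 0.4685i + 0.4685j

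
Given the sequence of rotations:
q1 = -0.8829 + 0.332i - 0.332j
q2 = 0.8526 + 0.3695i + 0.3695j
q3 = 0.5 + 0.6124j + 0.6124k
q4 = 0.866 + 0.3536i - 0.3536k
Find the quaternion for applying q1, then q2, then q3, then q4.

q2 · q1 = -0.7528 - 0.0432i - 0.6093j - 0.2453k
q3 · q2 · q1 = 0.147 + 0.2013i - 0.7921j - 0.5572k
q4 · q3 · q2 · q1 = -0.1409 - 0.0538i - 0.5601j - 0.8146k
-0.1409 - 0.0538i - 0.5601j - 0.8146k


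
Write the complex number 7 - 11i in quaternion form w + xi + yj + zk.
7 - 11i + 0j + 0k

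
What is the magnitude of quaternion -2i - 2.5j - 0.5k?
3.24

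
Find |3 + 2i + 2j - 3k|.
√26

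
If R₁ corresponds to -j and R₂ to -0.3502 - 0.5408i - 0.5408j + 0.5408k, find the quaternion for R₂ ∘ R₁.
-0.5408 + 0.5408i + 0.3502j + 0.5408k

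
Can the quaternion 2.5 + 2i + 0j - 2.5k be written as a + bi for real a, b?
No. The quaternion 2.5 + 2i - 2.5k has j-coefficient y = 0 and k-coefficient z = -2.5, not both zero, so it does not lie in the complex subalgebra spanned by 1 and i.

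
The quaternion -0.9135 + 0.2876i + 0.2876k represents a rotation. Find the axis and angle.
axis = (√2/2, 0, √2/2), θ = 312°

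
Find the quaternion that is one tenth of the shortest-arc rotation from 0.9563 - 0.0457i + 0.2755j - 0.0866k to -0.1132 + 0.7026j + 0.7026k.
0.9238 - 0.045i + 0.3794j + 0.023k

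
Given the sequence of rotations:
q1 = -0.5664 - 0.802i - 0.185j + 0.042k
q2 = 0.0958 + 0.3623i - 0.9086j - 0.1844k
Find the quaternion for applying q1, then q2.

q2 · q1 = 0.076 - 0.3543i + 0.6296j - 0.6873k
0.076 - 0.3543i + 0.6296j - 0.6873k


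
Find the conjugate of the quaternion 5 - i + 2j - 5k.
5 + i - 2j + 5k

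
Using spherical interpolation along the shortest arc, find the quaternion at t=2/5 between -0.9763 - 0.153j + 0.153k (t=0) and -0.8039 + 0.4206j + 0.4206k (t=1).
-0.9577 + 0.0829j + 0.2757k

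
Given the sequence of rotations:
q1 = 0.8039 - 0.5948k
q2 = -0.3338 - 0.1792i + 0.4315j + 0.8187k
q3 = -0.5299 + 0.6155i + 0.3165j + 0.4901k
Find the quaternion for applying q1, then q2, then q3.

q2 · q1 = 0.2186 - 0.4007i + 0.2403j + 0.8567k
q3 · q2 · q1 = -0.3651 + 0.5003i - 0.7818j - 0.0721k
-0.3651 + 0.5003i - 0.7818j - 0.0721k


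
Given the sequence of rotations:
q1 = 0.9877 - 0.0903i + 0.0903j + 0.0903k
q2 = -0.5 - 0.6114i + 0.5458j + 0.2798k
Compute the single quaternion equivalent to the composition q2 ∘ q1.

q2 · q1 = -0.6236 - 0.5347i + 0.5239j + 0.2253k
-0.6236 - 0.5347i + 0.5239j + 0.2253k


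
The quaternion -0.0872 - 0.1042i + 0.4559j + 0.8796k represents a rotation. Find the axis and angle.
axis = (-0.1046, 0.4576, 0.883), θ = 190°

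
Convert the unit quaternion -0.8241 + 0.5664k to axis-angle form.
axis = (0, 0, 1), θ = 291°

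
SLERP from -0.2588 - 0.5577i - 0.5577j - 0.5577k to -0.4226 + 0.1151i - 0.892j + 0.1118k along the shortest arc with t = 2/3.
-0.4182 - 0.1361i - 0.8873j - 0.1386k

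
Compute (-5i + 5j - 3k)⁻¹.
0.0847i - 0.0847j + 0.0508k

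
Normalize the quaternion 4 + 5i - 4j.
0.5298 + 0.6623i - 0.5298j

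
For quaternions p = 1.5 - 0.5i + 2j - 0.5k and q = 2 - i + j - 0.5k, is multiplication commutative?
No: pq = 0.25 - 3i + 5.75j - 0.25k ≠ 0.25 - 2i + 5.25j - 3.25k = qp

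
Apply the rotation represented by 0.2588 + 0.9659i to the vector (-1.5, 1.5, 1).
(-1.5, -1.799, -0.116)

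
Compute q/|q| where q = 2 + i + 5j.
0.3651 + 0.1826i + 0.9129j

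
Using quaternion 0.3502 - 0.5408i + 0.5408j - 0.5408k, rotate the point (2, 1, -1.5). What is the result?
(-1.991, -1.788, -0.297)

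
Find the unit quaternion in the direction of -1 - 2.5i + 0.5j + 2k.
-0.2949 - 0.7372i + 0.1474j + 0.5898k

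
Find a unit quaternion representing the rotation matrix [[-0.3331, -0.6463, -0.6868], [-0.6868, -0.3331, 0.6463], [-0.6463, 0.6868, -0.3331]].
-0.0175 - 0.5773i + 0.5773j + 0.5773k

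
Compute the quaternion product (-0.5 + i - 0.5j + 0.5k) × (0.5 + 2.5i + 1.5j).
-2 - 1.5i + 0.25j + 3k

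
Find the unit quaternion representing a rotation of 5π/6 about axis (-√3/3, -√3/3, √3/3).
0.2588 - 0.5577i - 0.5577j + 0.5577k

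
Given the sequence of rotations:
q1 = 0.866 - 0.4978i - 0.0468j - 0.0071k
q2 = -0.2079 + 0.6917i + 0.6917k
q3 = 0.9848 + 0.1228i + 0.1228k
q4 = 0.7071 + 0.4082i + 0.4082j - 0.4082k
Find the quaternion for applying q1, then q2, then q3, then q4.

q2 · q1 = 0.1692 + 0.7349i - 0.3297j + 0.5681k
q3 · q2 · q1 = 0.0066 + 0.785i - 0.3042j + 0.5398k
q4 · q3 · q2 · q1 = 0.0288 + 0.6539i - 0.7532j - 0.0656k
0.0288 + 0.6539i - 0.7532j - 0.0656k


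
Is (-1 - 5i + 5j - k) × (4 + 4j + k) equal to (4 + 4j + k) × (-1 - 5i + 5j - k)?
No: pq = -23 - 11i + 21j - 25k ≠ -23 - 29i + 11j + 15k = qp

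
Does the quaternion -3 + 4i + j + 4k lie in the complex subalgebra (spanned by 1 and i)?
No. The quaternion -3 + 4i + j + 4k has j-coefficient y = 1 and k-coefficient z = 4, not both zero, so it does not lie in the complex subalgebra spanned by 1 and i.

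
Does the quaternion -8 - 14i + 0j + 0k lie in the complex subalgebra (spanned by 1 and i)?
Yes. The quaternion -8 - 14i has j- and k-coefficients y = z = 0, so it lies in the complex subalgebra spanned by 1 and i.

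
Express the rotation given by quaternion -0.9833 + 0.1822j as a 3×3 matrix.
[[0.9336, 0, -0.3583], [0, 1, 0], [0.3583, 0, 0.9336]]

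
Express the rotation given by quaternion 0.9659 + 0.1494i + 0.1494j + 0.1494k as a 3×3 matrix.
[[0.9107, -0.244, 0.3333], [0.3333, 0.9107, -0.244], [-0.244, 0.3333, 0.9107]]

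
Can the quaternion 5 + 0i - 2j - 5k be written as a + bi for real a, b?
No. The quaternion 5 - 2j - 5k has j-coefficient y = -2 and k-coefficient z = -5, not both zero, so it does not lie in the complex subalgebra spanned by 1 and i.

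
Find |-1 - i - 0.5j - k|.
1.803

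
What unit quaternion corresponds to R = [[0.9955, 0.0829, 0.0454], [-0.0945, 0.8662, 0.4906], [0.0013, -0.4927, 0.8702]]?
0.9659 - 0.2545i + 0.0114j - 0.0459k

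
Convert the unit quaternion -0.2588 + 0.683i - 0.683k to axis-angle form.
axis = (√2/2, 0, -√2/2), θ = 7π/6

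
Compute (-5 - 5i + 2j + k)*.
-5 + 5i - 2j - k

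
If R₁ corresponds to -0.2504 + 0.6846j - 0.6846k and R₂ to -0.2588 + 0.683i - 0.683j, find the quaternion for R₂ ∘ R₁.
0.5324 + 0.2966i + 0.4614j + 0.6448k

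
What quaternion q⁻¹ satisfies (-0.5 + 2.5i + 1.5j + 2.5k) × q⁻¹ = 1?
-0.0333 - 0.1667i - 0.1j - 0.1667k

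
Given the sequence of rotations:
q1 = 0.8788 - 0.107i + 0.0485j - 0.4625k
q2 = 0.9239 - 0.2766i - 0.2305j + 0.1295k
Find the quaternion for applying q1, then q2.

q2 · q1 = 0.8534 - 0.2416i - 0.2995j - 0.3516k
0.8534 - 0.2416i - 0.2995j - 0.3516k


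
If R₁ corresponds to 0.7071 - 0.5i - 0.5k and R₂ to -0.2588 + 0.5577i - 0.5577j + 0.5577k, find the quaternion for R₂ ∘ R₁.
0.3747 + 0.8026i - 0.3943j + 0.2449k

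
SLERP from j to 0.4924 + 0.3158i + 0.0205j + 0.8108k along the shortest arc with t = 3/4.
0.4521 + 0.2899i + 0.3968j + 0.7444k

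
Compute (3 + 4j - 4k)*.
3 - 4j + 4k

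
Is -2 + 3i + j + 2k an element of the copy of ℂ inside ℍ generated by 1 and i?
No. The quaternion -2 + 3i + j + 2k has j-coefficient y = 1 and k-coefficient z = 2, not both zero, so it does not lie in the complex subalgebra spanned by 1 and i.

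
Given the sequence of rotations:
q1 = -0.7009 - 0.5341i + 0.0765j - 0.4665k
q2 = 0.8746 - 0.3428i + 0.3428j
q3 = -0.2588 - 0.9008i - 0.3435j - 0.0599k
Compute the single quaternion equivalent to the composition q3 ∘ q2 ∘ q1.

q2 · q1 = -0.8223 - 0.3868i - 0.3333j - 0.2511k
q3 · q2 · q1 = -0.2651 + 0.9071i + 0.1657j + 0.2816k
-0.2651 + 0.9071i + 0.1657j + 0.2816k


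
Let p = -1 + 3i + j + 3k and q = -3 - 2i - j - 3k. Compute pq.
19 - 7i + j - 7k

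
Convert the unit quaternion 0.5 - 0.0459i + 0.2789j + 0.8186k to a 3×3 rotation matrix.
[[-0.4958, -0.8442, 0.2038], [0.793, -0.3444, 0.5025], [-0.354, 0.4107, 0.8402]]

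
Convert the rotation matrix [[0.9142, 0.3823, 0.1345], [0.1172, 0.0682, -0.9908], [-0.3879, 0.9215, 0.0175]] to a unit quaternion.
0.7071 + 0.6761i + 0.1847j - 0.0937k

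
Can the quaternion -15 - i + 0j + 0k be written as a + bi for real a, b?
Yes. The quaternion -15 - i has j- and k-coefficients y = z = 0, so it lies in the complex subalgebra spanned by 1 and i.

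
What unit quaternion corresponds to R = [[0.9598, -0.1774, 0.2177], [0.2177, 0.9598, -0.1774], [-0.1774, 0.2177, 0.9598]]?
0.9848 + 0.1003i + 0.1003j + 0.1003k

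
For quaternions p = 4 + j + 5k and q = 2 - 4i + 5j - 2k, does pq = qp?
No: pq = 13 - 43i + 2j + 6k ≠ 13 + 11i + 42j - 2k = qp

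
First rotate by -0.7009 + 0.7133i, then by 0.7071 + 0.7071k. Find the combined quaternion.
-0.4956 + 0.5044i + 0.5044j - 0.4956k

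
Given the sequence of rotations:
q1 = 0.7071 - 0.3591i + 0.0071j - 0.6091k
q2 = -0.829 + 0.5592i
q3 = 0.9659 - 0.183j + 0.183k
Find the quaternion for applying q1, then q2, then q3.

q2 · q1 = -0.3854 + 0.6931i + 0.3347j + 0.5089k
q3 · q2 · q1 = -0.4041 + 0.5151i + 0.5207j + 0.5479k
-0.4041 + 0.5151i + 0.5207j + 0.5479k


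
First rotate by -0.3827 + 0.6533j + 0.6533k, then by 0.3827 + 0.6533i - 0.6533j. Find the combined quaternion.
0.2803 - 0.6768i + 0.0732j + 0.6768k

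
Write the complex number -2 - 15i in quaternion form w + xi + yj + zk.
-2 - 15i + 0j + 0k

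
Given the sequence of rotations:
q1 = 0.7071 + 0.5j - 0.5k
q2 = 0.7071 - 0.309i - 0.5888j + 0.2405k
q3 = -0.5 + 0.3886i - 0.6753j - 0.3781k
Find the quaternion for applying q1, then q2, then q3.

q2 · q1 = 0.9146 - 0.0443i - 0.2173j - 0.338k
q3 · q2 · q1 = -0.7146 + 0.5237i - 0.3609j - 0.2912k
-0.7146 + 0.5237i - 0.3609j - 0.2912k


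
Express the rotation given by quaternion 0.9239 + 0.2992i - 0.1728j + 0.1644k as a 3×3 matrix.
[[0.8862, -0.4072, -0.2209], [0.2004, 0.7669, -0.6097], [0.4177, 0.496, 0.7612]]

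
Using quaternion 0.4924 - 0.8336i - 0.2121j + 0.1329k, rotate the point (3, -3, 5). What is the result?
(-0.196, 6.552, 0.195)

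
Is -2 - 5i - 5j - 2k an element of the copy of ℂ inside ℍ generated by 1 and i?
No. The quaternion -2 - 5i - 5j - 2k has j-coefficient y = -5 and k-coefficient z = -2, not both zero, so it does not lie in the complex subalgebra spanned by 1 and i.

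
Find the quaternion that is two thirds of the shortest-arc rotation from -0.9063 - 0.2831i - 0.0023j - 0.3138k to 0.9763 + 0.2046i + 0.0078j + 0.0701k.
-0.9605 - 0.2327i - 0.006j - 0.1527k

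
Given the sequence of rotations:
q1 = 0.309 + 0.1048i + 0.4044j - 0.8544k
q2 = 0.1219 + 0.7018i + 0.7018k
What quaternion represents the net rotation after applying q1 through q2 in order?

q2 · q1 = 0.5637 - 0.0542i + 0.7225j + 0.3965k
0.5637 - 0.0542i + 0.7225j + 0.3965k


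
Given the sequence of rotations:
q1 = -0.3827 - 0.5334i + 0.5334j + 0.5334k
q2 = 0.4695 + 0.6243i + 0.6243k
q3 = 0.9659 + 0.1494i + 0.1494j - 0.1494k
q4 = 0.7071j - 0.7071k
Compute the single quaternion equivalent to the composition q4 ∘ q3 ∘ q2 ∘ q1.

q2 · q1 = -0.1797 - 0.8224i - 0.4156j + 0.3445k
q3 · q2 · q1 = 0.0629 - 0.8318i - 0.3569j + 0.4204k
q4 · q3 · q2 · q1 = 0.5496 + 0.0449i + 0.6326j + 0.5437k
0.5496 + 0.0449i + 0.6326j + 0.5437k


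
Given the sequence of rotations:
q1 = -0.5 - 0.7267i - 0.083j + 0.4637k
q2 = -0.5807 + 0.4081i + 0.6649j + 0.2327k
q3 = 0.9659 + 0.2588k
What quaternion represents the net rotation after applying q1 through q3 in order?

q2 · q1 = 0.5342 + 0.5456i - 0.6426j + 0.0637k
q3 · q2 · q1 = 0.4995 + 0.6933i - 0.4795j + 0.1998k
0.4995 + 0.6933i - 0.4795j + 0.1998k


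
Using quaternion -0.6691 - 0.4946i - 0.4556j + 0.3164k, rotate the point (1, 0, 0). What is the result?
(0.385, 0.027, -0.923)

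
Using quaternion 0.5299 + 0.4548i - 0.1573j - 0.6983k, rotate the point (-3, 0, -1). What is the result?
(0.876, 2.912, 0.869)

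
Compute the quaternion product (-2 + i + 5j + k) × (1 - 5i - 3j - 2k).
20 + 4i + 8j + 27k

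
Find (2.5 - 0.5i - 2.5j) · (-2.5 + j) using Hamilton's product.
-3.75 + 1.25i + 8.75j - 0.5k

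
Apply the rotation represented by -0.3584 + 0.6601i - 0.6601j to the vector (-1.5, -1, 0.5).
(0.915, 1.415, 0.811)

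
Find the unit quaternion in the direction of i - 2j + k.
0.4082i - 0.8165j + 0.4082k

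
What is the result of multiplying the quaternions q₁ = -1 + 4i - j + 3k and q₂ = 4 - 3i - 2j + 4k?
-6 + 21i - 27j - 3k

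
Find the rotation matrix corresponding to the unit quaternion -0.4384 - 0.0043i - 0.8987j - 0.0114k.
[[-0.6156, -0.0023, 0.7881], [0.0177, 0.9997, 0.0167], [-0.7879, 0.0243, -0.6154]]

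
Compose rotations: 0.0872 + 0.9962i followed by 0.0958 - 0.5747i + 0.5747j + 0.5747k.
0.5809 + 0.0453i + 0.6226j - 0.5224k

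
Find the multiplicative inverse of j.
-j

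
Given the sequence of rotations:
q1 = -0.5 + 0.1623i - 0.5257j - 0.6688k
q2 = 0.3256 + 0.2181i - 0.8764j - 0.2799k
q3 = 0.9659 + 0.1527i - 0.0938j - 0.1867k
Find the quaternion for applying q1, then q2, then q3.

q2 · q1 = -0.8461 + 0.3828i + 0.3675j - 0.0502k
q3 · q2 · q1 = -0.8506 + 0.3139i + 0.3705j + 0.2015k
-0.8506 + 0.3139i + 0.3705j + 0.2015k


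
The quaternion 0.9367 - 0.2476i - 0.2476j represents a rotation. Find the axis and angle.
axis = (-√2/2, -√2/2, 0), θ = 41°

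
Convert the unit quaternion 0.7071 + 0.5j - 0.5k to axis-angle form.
axis = (0, √2/2, -√2/2), θ = π/2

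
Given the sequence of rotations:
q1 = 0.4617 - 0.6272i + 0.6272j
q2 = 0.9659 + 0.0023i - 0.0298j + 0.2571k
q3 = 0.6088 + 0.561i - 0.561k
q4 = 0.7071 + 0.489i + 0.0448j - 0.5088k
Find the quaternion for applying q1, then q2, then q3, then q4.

q2 · q1 = 0.4661 - 0.766i + 0.4308j + 0.1015k
q3 · q2 · q1 = 0.7704 + 0.0368i + 0.6351j + 0.042k
q4 · q3 · q2 · q1 = 0.5197 + 0.7278i + 0.4443j - 0.0534k
0.5197 + 0.7278i + 0.4443j - 0.0534k


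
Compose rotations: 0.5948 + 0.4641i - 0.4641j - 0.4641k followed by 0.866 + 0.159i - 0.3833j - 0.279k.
0.1339 + 0.5449i - 0.6856j - 0.4638k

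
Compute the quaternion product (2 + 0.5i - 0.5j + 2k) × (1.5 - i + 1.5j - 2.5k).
9.25 - 3i + 1.5j - 1.75k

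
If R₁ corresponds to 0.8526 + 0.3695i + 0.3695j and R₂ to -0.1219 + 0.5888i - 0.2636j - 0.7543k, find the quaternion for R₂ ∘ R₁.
-0.2241 + 0.7357i - 0.5485j - 0.3282k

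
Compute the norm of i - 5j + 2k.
√30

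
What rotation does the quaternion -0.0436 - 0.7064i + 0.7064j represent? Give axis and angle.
axis = (-√2/2, √2/2, 0), θ = 185°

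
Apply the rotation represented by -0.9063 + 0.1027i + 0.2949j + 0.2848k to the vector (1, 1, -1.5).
(1.955, -0.17, -0.633)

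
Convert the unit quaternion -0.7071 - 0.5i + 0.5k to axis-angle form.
axis = (-√2/2, 0, √2/2), θ = 3π/2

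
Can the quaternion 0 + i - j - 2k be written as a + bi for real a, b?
No. The quaternion i - j - 2k has j-coefficient y = -1 and k-coefficient z = -2, not both zero, so it does not lie in the complex subalgebra spanned by 1 and i.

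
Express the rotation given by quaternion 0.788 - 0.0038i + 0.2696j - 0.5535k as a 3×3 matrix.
[[0.2419, 0.8703, 0.4291], [-0.8744, 0.3872, -0.2925], [-0.4207, -0.3044, 0.8546]]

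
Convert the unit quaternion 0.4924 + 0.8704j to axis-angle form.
axis = (0, 1, 0), θ = 121°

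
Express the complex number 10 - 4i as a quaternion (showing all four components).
10 - 4i + 0j + 0k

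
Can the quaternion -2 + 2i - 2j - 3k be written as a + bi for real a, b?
No. The quaternion -2 + 2i - 2j - 3k has j-coefficient y = -2 and k-coefficient z = -3, not both zero, so it does not lie in the complex subalgebra spanned by 1 and i.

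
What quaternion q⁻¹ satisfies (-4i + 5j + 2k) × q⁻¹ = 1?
0.0889i - 0.1111j - 0.0444k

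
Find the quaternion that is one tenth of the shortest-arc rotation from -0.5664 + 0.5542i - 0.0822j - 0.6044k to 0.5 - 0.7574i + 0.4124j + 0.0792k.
-0.5711 + 0.5877i - 0.1195j - 0.5605k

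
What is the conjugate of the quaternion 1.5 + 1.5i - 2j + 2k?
1.5 - 1.5i + 2j - 2k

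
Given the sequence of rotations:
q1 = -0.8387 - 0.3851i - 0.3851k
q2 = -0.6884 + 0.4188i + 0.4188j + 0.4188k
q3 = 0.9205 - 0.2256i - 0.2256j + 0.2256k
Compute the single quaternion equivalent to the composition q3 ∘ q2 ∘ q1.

q2 · q1 = 0.8999 - 0.2474i - 0.3512j + 0.0751k
q3 · q2 · q1 = 0.6764 - 0.3685i - 0.5652j + 0.2956k
0.6764 - 0.3685i - 0.5652j + 0.2956k


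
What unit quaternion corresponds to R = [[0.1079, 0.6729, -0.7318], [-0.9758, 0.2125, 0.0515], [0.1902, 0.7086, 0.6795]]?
0.7071 + 0.2323i - 0.326j - 0.5829k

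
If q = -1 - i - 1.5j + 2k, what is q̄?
-1 + i + 1.5j - 2k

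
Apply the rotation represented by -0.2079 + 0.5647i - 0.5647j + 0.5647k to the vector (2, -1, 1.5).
(1.161, -2.074, 1.265)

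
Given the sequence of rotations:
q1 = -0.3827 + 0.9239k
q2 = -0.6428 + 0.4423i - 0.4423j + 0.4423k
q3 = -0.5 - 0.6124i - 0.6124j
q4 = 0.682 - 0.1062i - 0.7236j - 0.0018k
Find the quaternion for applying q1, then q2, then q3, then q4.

q2 · q1 = -0.1626 - 0.5779i - 0.2394j - 0.7632k
q3 · q2 · q1 = -0.4192 + 0.8559i - 0.2481j + 0.1743k
q4 · q3 · q2 · q1 = -0.3742 + 0.5017i + 0.1511j + 0.7653k
-0.3742 + 0.5017i + 0.1511j + 0.7653k


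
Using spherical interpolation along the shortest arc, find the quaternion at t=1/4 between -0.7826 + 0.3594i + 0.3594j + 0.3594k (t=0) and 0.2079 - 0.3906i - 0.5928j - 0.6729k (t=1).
-0.6659 + 0.3858i + 0.4405j + 0.4622k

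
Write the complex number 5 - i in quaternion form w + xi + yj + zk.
5 - i + 0j + 0k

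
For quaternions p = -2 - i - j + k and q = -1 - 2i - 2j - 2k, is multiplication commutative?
No: pq = 9i + j + 3k ≠ i + 9j + 3k = qp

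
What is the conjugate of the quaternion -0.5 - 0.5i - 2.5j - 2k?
-0.5 + 0.5i + 2.5j + 2k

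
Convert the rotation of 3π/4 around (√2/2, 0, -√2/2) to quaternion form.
0.3827 + 0.6533i - 0.6533k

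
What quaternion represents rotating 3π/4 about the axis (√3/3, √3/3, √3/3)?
0.3827 + 0.5334i + 0.5334j + 0.5334k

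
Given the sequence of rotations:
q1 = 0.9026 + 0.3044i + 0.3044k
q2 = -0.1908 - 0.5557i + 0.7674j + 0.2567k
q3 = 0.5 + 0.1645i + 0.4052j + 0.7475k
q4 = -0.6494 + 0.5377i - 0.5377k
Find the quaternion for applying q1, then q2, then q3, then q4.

q2 · q1 = -0.0812 - 0.3261i + 0.9399j - 0.06k
q3 · q2 · q1 = -0.323 - 0.9033i + 0.2032j + 0.1961k
q4 · q3 · q2 · q1 = 0.8009 + 0.5222i + 0.2483j + 0.1556k
0.8009 + 0.5222i + 0.2483j + 0.1556k


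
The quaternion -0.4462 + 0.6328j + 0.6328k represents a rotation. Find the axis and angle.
axis = (0, √2/2, √2/2), θ = 233°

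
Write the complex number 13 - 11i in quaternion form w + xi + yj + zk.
13 - 11i + 0j + 0k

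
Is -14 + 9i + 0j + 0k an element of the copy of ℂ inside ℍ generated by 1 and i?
Yes. The quaternion -14 + 9i has j- and k-coefficients y = z = 0, so it lies in the complex subalgebra spanned by 1 and i.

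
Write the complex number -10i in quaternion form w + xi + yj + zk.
0 - 10i + 0j + 0k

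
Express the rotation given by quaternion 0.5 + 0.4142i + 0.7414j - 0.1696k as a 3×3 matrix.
[[-0.1569, 0.7838, 0.6009], [0.4446, 0.5993, -0.6657], [-0.8819, 0.1627, -0.4425]]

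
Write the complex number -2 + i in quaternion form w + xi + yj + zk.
-2 + i + 0j + 0k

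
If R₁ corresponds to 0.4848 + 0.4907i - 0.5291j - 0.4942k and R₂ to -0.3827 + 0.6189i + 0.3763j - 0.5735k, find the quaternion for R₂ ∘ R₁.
-0.5736 - 0.3772i + 0.4094j - 0.601k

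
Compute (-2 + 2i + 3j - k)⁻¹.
-0.1111 - 0.1111i - 0.1667j + 0.0556k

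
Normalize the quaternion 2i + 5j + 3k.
0.3244i + 0.8111j + 0.4867k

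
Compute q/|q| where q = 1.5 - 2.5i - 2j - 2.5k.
0.3464 - 0.5774i - 0.4619j - 0.5774k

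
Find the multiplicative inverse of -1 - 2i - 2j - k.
-0.1 + 0.2i + 0.2j + 0.1k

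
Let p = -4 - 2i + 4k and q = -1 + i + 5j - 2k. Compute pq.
14 - 22i - 20j - 6k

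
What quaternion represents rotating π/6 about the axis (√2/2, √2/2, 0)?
0.9659 + 0.183i + 0.183j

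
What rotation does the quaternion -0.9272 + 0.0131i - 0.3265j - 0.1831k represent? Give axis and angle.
axis = (0.035, -0.8717, -0.4888), θ = 316°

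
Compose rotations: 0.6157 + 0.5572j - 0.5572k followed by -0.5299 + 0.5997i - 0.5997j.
0.0079 + 0.7034i - 0.3303j + 0.6294k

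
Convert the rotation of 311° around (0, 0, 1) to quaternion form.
-0.91 + 0.4147k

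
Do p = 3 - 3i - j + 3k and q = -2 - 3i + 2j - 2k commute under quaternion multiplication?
No: pq = -7 - 7i - 7j - 21k ≠ -7 + i + 23j - 3k = qp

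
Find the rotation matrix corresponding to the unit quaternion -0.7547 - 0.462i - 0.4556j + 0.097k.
[[0.566, 0.5674, 0.5981], [0.2746, 0.5543, -0.7857], [-0.7773, 0.609, 0.158]]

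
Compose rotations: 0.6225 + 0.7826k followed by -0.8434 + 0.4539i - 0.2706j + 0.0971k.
-0.601 + 0.0708i - 0.5237j - 0.5996k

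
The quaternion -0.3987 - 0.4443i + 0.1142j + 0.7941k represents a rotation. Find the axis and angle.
axis = (-0.4845, 0.1245, 0.8659), θ = 227°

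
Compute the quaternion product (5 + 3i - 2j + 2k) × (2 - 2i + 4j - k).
26 - 10i + 15j + 7k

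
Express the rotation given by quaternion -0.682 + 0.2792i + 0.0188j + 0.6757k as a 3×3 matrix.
[[0.0862, 0.9322, 0.3517], [-0.9112, -0.069, 0.4062], [0.403, -0.3554, 0.8434]]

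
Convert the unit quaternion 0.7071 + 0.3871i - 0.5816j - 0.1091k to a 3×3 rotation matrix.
[[0.2997, -0.296, -0.907], [-0.6046, 0.6765, -0.4205], [0.738, 0.6743, 0.0238]]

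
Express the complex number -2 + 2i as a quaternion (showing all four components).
-2 + 2i + 0j + 0k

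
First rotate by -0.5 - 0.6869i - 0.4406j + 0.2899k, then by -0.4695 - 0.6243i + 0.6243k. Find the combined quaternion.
-0.3751 + 0.9097i - 0.041j - 0.1732k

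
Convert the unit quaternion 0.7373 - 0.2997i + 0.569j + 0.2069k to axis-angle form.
axis = (-0.4436, 0.8423, 0.3063), θ = 85°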